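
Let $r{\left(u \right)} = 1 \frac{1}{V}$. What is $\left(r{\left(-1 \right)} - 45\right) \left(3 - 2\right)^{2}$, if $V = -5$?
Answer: $- \frac{226}{5} \approx -45.2$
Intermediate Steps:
$r{\left(u \right)} = - \frac{1}{5}$ ($r{\left(u \right)} = 1 \frac{1}{-5} = 1 \left(- \frac{1}{5}\right) = - \frac{1}{5}$)
$\left(r{\left(-1 \right)} - 45\right) \left(3 - 2\right)^{2} = \left(- \frac{1}{5} - 45\right) \left(3 - 2\right)^{2} = - \frac{226 \cdot 1^{2}}{5} = \left(- \frac{226}{5}\right) 1 = - \frac{226}{5}$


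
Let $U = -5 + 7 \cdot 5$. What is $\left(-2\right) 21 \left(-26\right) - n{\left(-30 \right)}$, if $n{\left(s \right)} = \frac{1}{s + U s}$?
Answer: $\frac{1015561}{930} \approx 1092.0$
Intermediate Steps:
$U = 30$ ($U = -5 + 35 = 30$)
$n{\left(s \right)} = \frac{1}{31 s}$ ($n{\left(s \right)} = \frac{1}{s + 30 s} = \frac{1}{31 s}$)
$\left(-2\right) 21 \left(-26\right) - n{\left(-30 \right)} = \left(-2\right) 21 \left(-26\right) - \frac{1}{31 \left(-30\right)} = \left(-42\right) \left(-26\right) - \frac{1}{31} \left(- \frac{1}{30}\right) = 1092 - - \frac{1}{930} = 1092 + \frac{1}{930} = \frac{1015561}{930}$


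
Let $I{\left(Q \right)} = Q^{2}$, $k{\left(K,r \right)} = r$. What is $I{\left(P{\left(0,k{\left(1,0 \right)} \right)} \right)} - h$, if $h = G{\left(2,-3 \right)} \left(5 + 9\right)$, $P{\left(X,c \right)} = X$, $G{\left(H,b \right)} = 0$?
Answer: $0$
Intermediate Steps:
$h = 0$ ($h = 0 \left(5 + 9\right) = 0 \cdot 14 = 0$)
$I{\left(P{\left(0,k{\left(1,0 \right)} \right)} \right)} - h = 0^{2} - 0 = 0 + 0 = 0$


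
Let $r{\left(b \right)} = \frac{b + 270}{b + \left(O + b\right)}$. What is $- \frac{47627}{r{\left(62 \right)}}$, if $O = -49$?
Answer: $- \frac{3572025}{332} \approx -10759.0$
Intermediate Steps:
$r{\left(b \right)} = \frac{270 + b}{-49 + 2 b}$ ($r{\left(b \right)} = \frac{b + 270}{b + \left(-49 + b\right)} = \frac{270 + b}{-49 + 2 b}$)
$- \frac{47627}{r{\left(62 \right)}} = - \frac{47627}{\frac{1}{-49 + 2 \cdot 62} \left(270 + 62\right)} = - \frac{47627}{\frac{1}{-49 + 124} \cdot 332} = - \frac{47627}{\frac{1}{75} \cdot 332} = - \frac{47627}{\frac{332}{75}} = \left(-47627\right) \frac{75}{332} = - \frac{3572025}{332}$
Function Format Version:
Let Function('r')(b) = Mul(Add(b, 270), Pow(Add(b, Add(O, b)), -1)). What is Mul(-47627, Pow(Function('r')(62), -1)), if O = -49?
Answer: Rational(-3572025, 332) ≈ -10759.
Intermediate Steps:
Function('r')(b) = Mul(Pow(Add(-49, Mul(2, b)), -1), Add(270, b)) (Function('r')(b) = Mul(Add(b, 270), Pow(Add(b, Add(-49, b)), -1)) = Mul(Add(270, b), Pow(Add(-49, Mul(2, b)), -1)) = Mul(Pow(Add(-49, Mul(2, b)), -1), Add(270, b)))
Mul(-47627, Pow(Function('r')(62), -1)) = Mul(-47627, Pow(Mul(Pow(Add(-49, Mul(2, 62)), -1), Add(270, 62)), -1)) = Mul(-47627, Pow(Mul(Pow(Add(-49, 124), -1), 332), -1)) = Mul(-47627, Pow(Mul(Pow(75, -1), 332), -1)) = Mul(-47627, Pow(Mul(Rational(1, 75), 332), -1)) = Mul(-47627, Pow(Rational(332, 75), -1)) = Mul(-47627, Rational(75, 332)) = Rational(-3572025, 332)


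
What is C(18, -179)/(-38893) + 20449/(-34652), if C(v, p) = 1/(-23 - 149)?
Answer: -8549719622/14487992537 ≈ -0.59012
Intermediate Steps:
C(v, p) = -1/172 (C(v, p) = 1/(-172) = -1/172)
C(18, -179)/(-38893) + 20449/(-34652) = -1/172/(-38893) + 20449/(-34652) = -1/172*(-1/38893) + 20449*(-1/34652) = 1/6689596 - 20449/34652 = -8549719622/14487992537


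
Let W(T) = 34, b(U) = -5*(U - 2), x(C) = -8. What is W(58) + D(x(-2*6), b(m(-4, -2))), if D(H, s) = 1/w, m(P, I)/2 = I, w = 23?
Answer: 783/23 ≈ 34.043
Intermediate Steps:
m(P, I) = 2*I
b(U) = 10 - 5*U (b(U) = -5*(-2 + U) = 10 - 5*U)
D(H, s) = 1/23
W(58) + D(x(-2*6), b(m(-4, -2))) = 34 + 1/23 = 783/23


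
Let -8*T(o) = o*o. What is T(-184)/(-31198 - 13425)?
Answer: 4232/44623 ≈ 0.094839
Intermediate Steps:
T(o) = -o²/8 (T(o) = -o*o/8 = -o²/8)
T(-184)/(-31198 - 13425) = (-⅛*(-184)²)/(-31198 - 13425) = -⅛*33856/(-44623) = -4232*(-1/44623) = 4232/44623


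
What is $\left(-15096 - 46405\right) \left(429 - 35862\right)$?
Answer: $2179164933$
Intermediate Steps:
$\left(-15096 - 46405\right) \left(429 - 35862\right) = \left(-61501\right) \left(-35433\right) = 2179164933$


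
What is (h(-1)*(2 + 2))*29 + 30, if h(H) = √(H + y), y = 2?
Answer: 146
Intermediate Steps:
h(H) = √(2 + H) (h(H) = √(H + 2) = √(2 + H))
(h(-1)*(2 + 2))*29 + 30 = (√(2 - 1)*(2 + 2))*29 + 30 = (√1*4)*29 + 30 = (1*4)*29 + 30 = 4*29 + 30 = 116 + 30 = 146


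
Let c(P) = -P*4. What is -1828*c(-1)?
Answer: -7312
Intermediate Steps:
c(P) = -4*P
-1828*c(-1) = -(-7312)*(-1) = -1828*4 = -7312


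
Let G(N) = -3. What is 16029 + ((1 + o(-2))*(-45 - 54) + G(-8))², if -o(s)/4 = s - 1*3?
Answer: 4350753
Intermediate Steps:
o(s) = 12 - 4*s (o(s) = -4*(s - 1*3) = -4*(s - 3) = -4*(-3 + s) = 12 - 4*s)
16029 + ((1 + o(-2))*(-45 - 54) + G(-8))² = 16029 + ((1 + (12 - 4*(-2)))*(-45 - 54) - 3)² = 16029 + ((1 + (12 + 8))*(-99) - 3)² = 16029 + ((1 + 20)*(-99) - 3)² = 16029 + (21*(-99) - 3)² = 16029 + (-2079 - 3)² = 16029 + (-2082)² = 16029 + 4334724 = 4350753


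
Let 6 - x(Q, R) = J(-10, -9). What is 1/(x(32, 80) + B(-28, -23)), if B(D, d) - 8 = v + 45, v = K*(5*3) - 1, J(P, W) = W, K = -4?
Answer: 1/7 ≈ 0.14286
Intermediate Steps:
x(Q, R) = 15 (x(Q, R) = 6 - 1*(-9) = 6 + 9 = 15)
v = -61 (v = -20*3 - 1 = -4*15 - 1 = -60 - 1 = -61)
B(D, d) = -8 (B(D, d) = 8 + (-61 + 45) = 8 - 16 = -8)
1/(x(32, 80) + B(-28, -23)) = 1/(15 - 8) = 1/7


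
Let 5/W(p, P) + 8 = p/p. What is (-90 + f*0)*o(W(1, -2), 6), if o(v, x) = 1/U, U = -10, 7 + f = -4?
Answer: 9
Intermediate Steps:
f = -11 (f = -7 - 4 = -11)
W(p, P) = -5/7 (W(p, P) = 5/(-8 + p/p) = 5/(-8 + 1) = 5/(-7) = 5*(-1/7) = -5/7)
o(v, x) = -1/10 (o(v, x) = 1/(-10) = -1/10)
(-90 + f*0)*o(W(1, -2), 6) = (-90 - 11*0)*(-1/10) = (-90 + 0)*(-1/10) = -90*(-1/10) = 9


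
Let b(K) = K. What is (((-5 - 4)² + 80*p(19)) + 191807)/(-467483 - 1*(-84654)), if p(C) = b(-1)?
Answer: -191808/382829 ≈ -0.50103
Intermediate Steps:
p(C) = -1
(((-5 - 4)² + 80*p(19)) + 191807)/(-467483 - 1*(-84654)) = (((-5 - 4)² + 80*(-1)) + 191807)/(-467483 - 1*(-84654)) = (((-9)² - 80) + 191807)/(-467483 + 84654) = ((81 - 80) + 191807)/(-382829) = (1 + 191807)*(-1/382829) = 191808*(-1/382829) = -191808/382829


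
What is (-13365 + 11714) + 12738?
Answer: 11087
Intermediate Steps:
(-13365 + 11714) + 12738 = -1651 + 12738 = 11087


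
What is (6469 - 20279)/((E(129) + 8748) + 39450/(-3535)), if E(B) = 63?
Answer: -9763670/6221487 ≈ -1.5693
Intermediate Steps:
(6469 - 20279)/((E(129) + 8748) + 39450/(-3535)) = (6469 - 20279)/((63 + 8748) + 39450/(-3535)) = -13810/(8811 + 39450*(-1/3535)) = -13810/(8811 - 7890/707) = -13810/6221487/707 = -13810*707/6221487 = -9763670/6221487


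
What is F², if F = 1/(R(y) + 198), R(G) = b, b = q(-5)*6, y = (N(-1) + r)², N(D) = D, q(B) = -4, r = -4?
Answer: 1/30276 ≈ 3.3029e-5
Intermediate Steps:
y = 25 (y = (-1 - 4)² = (-5)² = 25)
b = -24 (b = -4*6 = -24)
R(G) = -24
F = 1/174 (F = 1/(-24 + 198) = 1/174 ≈ 0.0057471)
F² = (1/174)² = 1/30276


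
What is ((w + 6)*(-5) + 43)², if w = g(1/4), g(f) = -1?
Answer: 324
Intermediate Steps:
w = -1
((w + 6)*(-5) + 43)² = ((-1 + 6)*(-5) + 43)² = (5*(-5) + 43)² = (-25 + 43)² = 18² = 324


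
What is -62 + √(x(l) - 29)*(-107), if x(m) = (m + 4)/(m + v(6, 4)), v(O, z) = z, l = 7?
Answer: -62 - 214*I*√7 ≈ -62.0 - 566.19*I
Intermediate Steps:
x(m) = 1 (x(m) = (m + 4)/(m + 4) = (4 + m)/(4 + m) = 1)
-62 + √(x(l) - 29)*(-107) = -62 + √(1 - 29)*(-107) = -62 + √(-28)*(-107) = -62 + (2*I*√7)*(-107) = -62 - 214*I*√7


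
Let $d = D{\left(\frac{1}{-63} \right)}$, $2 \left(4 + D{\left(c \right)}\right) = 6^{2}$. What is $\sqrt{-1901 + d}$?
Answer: $i \sqrt{1887} \approx 43.44 i$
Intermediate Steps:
$D{\left(c \right)} = 14$ ($D{\left(c \right)} = -4 + \frac{6^{2}}{2} = -4 + \frac{1}{2} \cdot 36 = -4 + 18 = 14$)
$d = 14$
$\sqrt{-1901 + d} = \sqrt{-1901 + 14} = \sqrt{-1887} = i \sqrt{1887}$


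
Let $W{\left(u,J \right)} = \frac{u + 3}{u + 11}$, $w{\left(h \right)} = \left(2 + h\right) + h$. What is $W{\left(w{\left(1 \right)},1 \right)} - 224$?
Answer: $- \frac{3353}{15} \approx -223.53$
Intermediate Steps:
$w{\left(h \right)} = 2 + 2 h$
$W{\left(u,J \right)} = \frac{3 + u}{11 + u}$
$W{\left(w{\left(1 \right)},1 \right)} - 224 = \frac{3 + \left(2 + 2 \cdot 1\right)}{11 + \left(2 + 2 \cdot 1\right)} - 224 = \frac{3 + \left(2 + 2\right)}{11 + \left(2 + 2\right)} - 224 = \frac{3 + 4}{11 + 4} - 224 = \frac{1}{15} \cdot 7 - 224 = \frac{7}{15} - 224 = - \frac{3353}{15}$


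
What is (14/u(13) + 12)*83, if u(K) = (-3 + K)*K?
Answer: 65321/65 ≈ 1004.9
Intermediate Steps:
u(K) = K*(-3 + K)
(14/u(13) + 12)*83 = (14/((13*(-3 + 13))) + 12)*83 = (14/((13*10)) + 12)*83 = (14/130 + 12)*83 = (14*(1/130) + 12)*83 = (7/65 + 12)*83 = (787/65)*83 = 65321/65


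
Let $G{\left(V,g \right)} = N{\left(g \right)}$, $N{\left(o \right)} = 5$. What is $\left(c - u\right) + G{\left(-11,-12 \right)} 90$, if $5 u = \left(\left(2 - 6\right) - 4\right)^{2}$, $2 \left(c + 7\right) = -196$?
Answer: $\frac{1661}{5} \approx 332.2$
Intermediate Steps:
$c = -105$ ($c = -7 + \frac{1}{2} \left(-196\right) = -7 - 98 = -105$)
$G{\left(V,g \right)} = 5$
$u = \frac{64}{5}$ ($u = \frac{\left(\left(2 - 6\right) - 4\right)^{2}}{5} = \frac{\left(-4 - 4\right)^{2}}{5} = \frac{\left(-8\right)^{2}}{5} = \frac{1}{5} \cdot 64 = \frac{64}{5} \approx 12.8$)
$\left(c - u\right) + G{\left(-11,-12 \right)} 90 = \left(-105 - \frac{64}{5}\right) + 5 \cdot 90 = \left(-105 - \frac{64}{5}\right) + 450 = - \frac{589}{5} + 450 = \frac{1661}{5}$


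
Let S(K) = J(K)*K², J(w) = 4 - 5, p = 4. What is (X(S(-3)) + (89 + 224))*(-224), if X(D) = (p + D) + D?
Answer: -66976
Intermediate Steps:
J(w) = -1
S(K) = -K²
X(D) = 4 + 2*D (X(D) = (4 + D) + D = 4 + 2*D)
(X(S(-3)) + (89 + 224))*(-224) = ((4 + 2*(-1*(-3)²)) + (89 + 224))*(-224) = ((4 + 2*(-1*9)) + 313)*(-224) = ((4 + 2*(-9)) + 313)*(-224) = ((4 - 18) + 313)*(-224) = (-14 + 313)*(-224) = 299*(-224) = -66976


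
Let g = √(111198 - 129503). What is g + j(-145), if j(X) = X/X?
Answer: 1 + I*√18305 ≈ 1.0 + 135.3*I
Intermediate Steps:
j(X) = 1
g = I*√18305 (g = √(-18305) = I*√18305 ≈ 135.3*I)
g + j(-145) = I*√18305 + 1 = 1 + I*√18305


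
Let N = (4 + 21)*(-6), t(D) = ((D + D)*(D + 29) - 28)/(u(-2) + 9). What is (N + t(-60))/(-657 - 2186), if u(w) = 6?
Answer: -1442/42645 ≈ -0.033814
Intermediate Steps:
t(D) = -28/15 + 2*D*(29 + D)/15 (t(D) = ((D + D)*(D + 29) - 28)/(6 + 9) = ((2*D)*(29 + D) - 28)/15 = (2*D*(29 + D) - 28)*(1/15) = (-28 + 2*D*(29 + D))*(1/15) = -28/15 + 2*D*(29 + D)/15)
N = -150 (N = 25*(-6) = -150)
(N + t(-60))/(-657 - 2186) = (-150 + (-28/15 + (2/15)*(-60)² + (58/15)*(-60)))/(-657 - 2186) = (-150 + (-28/15 + (2/15)*3600 - 232))/(-2843) = (-150 + (-28/15 + 480 - 232))*(-1/2843) = (-150 + 3692/15)*(-1/2843) = (1442/15)*(-1/2843) = -1442/42645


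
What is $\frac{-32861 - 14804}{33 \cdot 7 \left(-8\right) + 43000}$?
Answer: $- \frac{47665}{41152} \approx -1.1583$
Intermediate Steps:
$\frac{-32861 - 14804}{33 \cdot 7 \left(-8\right) + 43000} = - \frac{47665}{231 \left(-8\right) + 43000} = - \frac{47665}{-1848 + 43000} = - \frac{47665}{41152}$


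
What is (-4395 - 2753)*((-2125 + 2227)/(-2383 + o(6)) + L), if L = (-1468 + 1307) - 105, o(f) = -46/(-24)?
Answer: 54336537016/28573 ≈ 1.9017e+6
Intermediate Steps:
o(f) = 23/12 (o(f) = -46*(-1/24) = 23/12)
L = -266 (L = -161 - 105 = -266)
(-4395 - 2753)*((-2125 + 2227)/(-2383 + o(6)) + L) = (-4395 - 2753)*((-2125 + 2227)/(-2383 + 23/12) - 266) = -7148*(102/(-28573/12) - 266) = -7148*(102*(-12/28573) - 266) = -7148*(-1224/28573 - 266) = -7148*(-7601642/28573) = 54336537016/28573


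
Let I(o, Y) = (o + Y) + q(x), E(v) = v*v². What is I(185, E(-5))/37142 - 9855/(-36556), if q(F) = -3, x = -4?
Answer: 184059051/678881476 ≈ 0.27112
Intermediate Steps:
E(v) = v³
I(o, Y) = -3 + Y + o (I(o, Y) = (o + Y) - 3 = (Y + o) - 3 = -3 + Y + o)
I(185, E(-5))/37142 - 9855/(-36556) = (-3 + (-5)³ + 185)/37142 - 9855/(-36556) = (-3 - 125 + 185)*(1/37142) - 9855*(-1/36556) = 57*(1/37142) + 9855/36556 = 57/37142 + 9855/36556 = 184059051/678881476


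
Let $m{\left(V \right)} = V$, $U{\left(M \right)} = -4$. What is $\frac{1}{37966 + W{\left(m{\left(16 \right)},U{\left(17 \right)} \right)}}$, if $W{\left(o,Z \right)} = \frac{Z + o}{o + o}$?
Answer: $\frac{8}{303731} \approx 2.6339 \cdot 10^{-5}$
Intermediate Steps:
$W{\left(o,Z \right)} = \frac{Z + o}{2 o}$
$\frac{1}{37966 + W{\left(m{\left(16 \right)},U{\left(17 \right)} \right)}} = \frac{1}{37966 + \frac{-4 + 16}{2 \cdot 16}} = \frac{1}{37966 + \frac{1}{2} \cdot \frac{1}{16} \cdot 12} = \frac{1}{37966 + \frac{3}{8}} = \frac{1}{\frac{303731}{8}} = \frac{8}{303731}$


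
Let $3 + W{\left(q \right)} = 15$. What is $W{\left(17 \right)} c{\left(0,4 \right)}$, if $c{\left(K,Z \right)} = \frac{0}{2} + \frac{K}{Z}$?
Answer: $0$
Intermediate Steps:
$c{\left(K,Z \right)} = \frac{K}{Z}$ ($c{\left(K,Z \right)} = 0 \cdot \frac{1}{2} + \frac{K}{Z} = 0 + \frac{K}{Z} = \frac{K}{Z}$)
$W{\left(q \right)} = 12$ ($W{\left(q \right)} = -3 + 15 = 12$)
$W{\left(17 \right)} c{\left(0,4 \right)} = 12 \cdot \frac{0}{4} = 12 \cdot 0 \cdot \frac{1}{4} = 12 \cdot 0 = 0$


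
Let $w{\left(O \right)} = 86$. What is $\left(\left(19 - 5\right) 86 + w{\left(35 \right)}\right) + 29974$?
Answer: $31264$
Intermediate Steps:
$\left(\left(19 - 5\right) 86 + w{\left(35 \right)}\right) + 29974 = \left(\left(19 - 5\right) 86 + 86\right) + 29974 = \left(14 \cdot 86 + 86\right) + 29974 = \left(1204 + 86\right) + 29974 = 1290 + 29974 = 31264$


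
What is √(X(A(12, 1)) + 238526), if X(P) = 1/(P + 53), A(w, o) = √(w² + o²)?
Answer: √(12641879 + 238526*√145)/√(53 + √145) ≈ 488.39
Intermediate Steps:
A(w, o) = √(o² + w²)
X(P) = 1/(53 + P)
√(X(A(12, 1)) + 238526) = √(1/(53 + √(1² + 12²)) + 238526) = √(1/(53 + √(1 + 144)) + 238526) = √(1/(53 + √145) + 238526) = √(238526 + 1/(53 + √145))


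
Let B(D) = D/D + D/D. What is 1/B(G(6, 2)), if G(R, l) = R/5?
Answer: ½ ≈ 0.50000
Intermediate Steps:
G(R, l) = R/5 (G(R, l) = R*(⅕) = R/5)
B(D) = 2 (B(D) = 1 + 1 = 2)
1/B(G(6, 2)) = 1/2 = ½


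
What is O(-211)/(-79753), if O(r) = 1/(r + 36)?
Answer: 1/13956775 ≈ 7.1650e-8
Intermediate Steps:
O(r) = 1/(36 + r)
O(-211)/(-79753) = 1/((36 - 211)*(-79753)) = -1/79753/(-175) = -1/175*(-1/79753) = 1/13956775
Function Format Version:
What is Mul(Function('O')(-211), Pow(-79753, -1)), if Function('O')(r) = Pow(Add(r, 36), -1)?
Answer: Rational(1, 13956775) ≈ 7.1650e-8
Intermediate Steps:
Function('O')(r) = Pow(Add(36, r), -1)
Mul(Function('O')(-211), Pow(-79753, -1)) = Mul(Pow(Add(36, -211), -1), Pow(-79753, -1)) = Mul(Pow(-175, -1), Rational(-1, 79753)) = Mul(Rational(-1, 175), Rational(-1, 79753)) = Rational(1, 13956775)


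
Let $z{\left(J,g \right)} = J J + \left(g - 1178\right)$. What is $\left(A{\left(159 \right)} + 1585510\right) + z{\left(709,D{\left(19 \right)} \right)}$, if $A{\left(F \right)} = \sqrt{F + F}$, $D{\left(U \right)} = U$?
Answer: $2087032 + \sqrt{318} \approx 2.0871 \cdot 10^{6}$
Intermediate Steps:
$z{\left(J,g \right)} = -1178 + g + J^{2}$ ($z{\left(J,g \right)} = J^{2} + \left(-1178 + g\right) = -1178 + g + J^{2}$)
$A{\left(F \right)} = \sqrt{2} \sqrt{F}$ ($A{\left(F \right)} = \sqrt{2 F} = \sqrt{2} \sqrt{F}$)
$\left(A{\left(159 \right)} + 1585510\right) + z{\left(709,D{\left(19 \right)} \right)} = \left(\sqrt{2} \sqrt{159} + 1585510\right) + \left(-1178 + 19 + 709^{2}\right) = \left(\sqrt{318} + 1585510\right) + \left(-1178 + 19 + 502681\right) = \left(1585510 + \sqrt{318}\right) + 501522 = 2087032 + \sqrt{318}$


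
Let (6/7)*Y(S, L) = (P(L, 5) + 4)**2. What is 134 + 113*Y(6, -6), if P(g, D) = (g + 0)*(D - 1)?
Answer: 158602/3 ≈ 52867.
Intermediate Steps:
P(g, D) = g*(-1 + D)
Y(S, L) = 7*(4 + 4*L)**2/6 (Y(S, L) = 7*(L*(-1 + 5) + 4)**2/6 = 7*(L*4 + 4)**2/6 = 7*(4*L + 4)**2/6 = 7*(4 + 4*L)**2/6)
134 + 113*Y(6, -6) = 134 + 113*(56*(1 - 6)**2/3) = 134 + 113*((56/3)*(-5)**2) = 134 + 113*((56/3)*25) = 134 + 113*(1400/3) = 134 + 158200/3 = 158602/3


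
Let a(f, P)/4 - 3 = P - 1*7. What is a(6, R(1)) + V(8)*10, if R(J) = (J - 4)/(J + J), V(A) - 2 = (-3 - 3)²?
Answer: 358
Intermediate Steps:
V(A) = 38 (V(A) = 2 + (-3 - 3)² = 2 + (-6)² = 2 + 36 = 38)
R(J) = (-4 + J)/(2*J) (R(J) = (-4 + J)/((2*J)) = (-4 + J)*(1/(2*J)) = (-4 + J)/(2*J))
a(f, P) = -16 + 4*P (a(f, P) = 12 + 4*(P - 1*7) = 12 + 4*(P - 7) = 12 + 4*(-7 + P) = 12 + (-28 + 4*P) = -16 + 4*P)
a(6, R(1)) + V(8)*10 = (-16 + 4*((½)*(-4 + 1)/1)) + 38*10 = (-16 + 4*((½)*1*(-3))) + 380 = (-16 + 4*(-3/2)) + 380 = (-16 - 6) + 380 = -22 + 380 = 358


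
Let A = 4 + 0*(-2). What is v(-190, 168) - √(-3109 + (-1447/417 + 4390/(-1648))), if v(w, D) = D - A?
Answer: 164 - I*√91948204968330/171804 ≈ 164.0 - 55.813*I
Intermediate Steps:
A = 4 (A = 4 + 0 = 4)
v(w, D) = -4 + D (v(w, D) = D - 1*4 = D - 4 = -4 + D)
v(-190, 168) - √(-3109 + (-1447/417 + 4390/(-1648))) = (-4 + 168) - √(-3109 + (-1447/417 + 4390/(-1648))) = 164 - √(-3109 + (-1447*1/417 + 4390*(-1/1648))) = 164 - √(-3109 + (-1447/417 - 2195/824)) = 164 - √(-3109 - 2107643/343608) = 164 - √(-1070384915/343608) = 164 - I*√91948204968330/171804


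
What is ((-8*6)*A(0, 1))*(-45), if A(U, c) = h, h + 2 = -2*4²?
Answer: -73440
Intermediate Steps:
h = -34 (h = -2 - 2*4² = -2 - 2*16 = -2 - 32 = -34)
A(U, c) = -34
((-8*6)*A(0, 1))*(-45) = (-8*6*(-34))*(-45) = -48*(-34)*(-45) = 1632*(-45) = -73440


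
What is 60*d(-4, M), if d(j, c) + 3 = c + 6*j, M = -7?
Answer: -2040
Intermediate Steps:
d(j, c) = -3 + c + 6*j (d(j, c) = -3 + (c + 6*j) = -3 + c + 6*j)
60*d(-4, M) = 60*(-3 - 7 + 6*(-4)) = 60*(-3 - 7 - 24) = 60*(-34) = -2040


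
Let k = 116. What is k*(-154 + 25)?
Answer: -14964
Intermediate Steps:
k*(-154 + 25) = 116*(-154 + 25) = 116*(-129) = -14964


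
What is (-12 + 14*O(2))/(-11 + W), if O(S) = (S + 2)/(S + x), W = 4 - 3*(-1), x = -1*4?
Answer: 10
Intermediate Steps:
x = -4
W = 7 (W = 4 + 3 = 7)
O(S) = (2 + S)/(-4 + S) (O(S) = (S + 2)/(S - 4) = (2 + S)/(-4 + S))
(-12 + 14*O(2))/(-11 + W) = (-12 + 14*((2 + 2)/(-4 + 2)))/(-11 + 7) = (-12 + 14*(4/(-2)))/(-4) = -(-12 + 14*(-½*4))/4 = -(-12 + 14*(-2))/4 = -(-12 - 28)/4 = -¼*(-40) = 10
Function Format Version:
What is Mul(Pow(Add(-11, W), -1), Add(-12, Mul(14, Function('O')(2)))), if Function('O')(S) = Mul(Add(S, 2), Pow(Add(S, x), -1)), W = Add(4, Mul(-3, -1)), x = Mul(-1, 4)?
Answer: 10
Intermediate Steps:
x = -4
W = 7 (W = Add(4, 3) = 7)
Function('O')(S) = Mul(Pow(Add(-4, S), -1), Add(2, S)) (Function('O')(S) = Mul(Add(S, 2), Pow(Add(S, -4), -1)) = Mul(Add(2, S), Pow(Add(-4, S), -1)) = Mul(Pow(Add(-4, S), -1), Add(2, S)))
Mul(Pow(Add(-11, W), -1), Add(-12, Mul(14, Function('O')(2)))) = Mul(Pow(Add(-11, 7), -1), Add(-12, Mul(14, Mul(Pow(Add(-4, 2), -1), Add(2, 2))))) = Mul(Pow(-4, -1), Add(-12, Mul(14, Mul(Pow(-2, -1), 4)))) = Mul(Rational(-1, 4), Add(-12, Mul(14, Mul(Rational(-1, 2), 4)))) = Mul(Rational(-1, 4), Add(-12, Mul(14, -2))) = Mul(Rational(-1, 4), Add(-12, -28)) = Mul(Rational(-1, 4), -40) = 10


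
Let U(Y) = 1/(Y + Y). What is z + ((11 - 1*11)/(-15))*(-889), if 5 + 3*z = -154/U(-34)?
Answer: 3489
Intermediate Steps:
U(Y) = 1/(2*Y)
z = 3489 (z = -5/3 + (-154/((1/2)/(-34)))/3 = -5/3 + (-154/((1/2)*(-1/34)))/3 = -5/3 + (-154/(-1/68))/3 = -5/3 + (-154*(-68))/3 = -5/3 + (1/3)*10472 = -5/3 + 10472/3 = 3489)
z + ((11 - 1*11)/(-15))*(-889) = 3489 + ((11 - 1*11)/(-15))*(-889) = 3489 + ((11 - 11)*(-1/15))*(-889) = 3489 + (0*(-1/15))*(-889) = 3489 + 0*(-889) = 3489 + 0 = 3489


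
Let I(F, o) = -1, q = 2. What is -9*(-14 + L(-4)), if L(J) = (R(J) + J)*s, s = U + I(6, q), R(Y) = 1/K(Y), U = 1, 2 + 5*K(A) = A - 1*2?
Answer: 126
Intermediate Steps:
K(A) = -⅘ + A/5 (K(A) = -⅖ + (A - 1*2)/5 = -⅖ + (A - 2)/5 = -⅖ + (-2 + A)/5 = -⅖ + (-⅖ + A/5) = -⅘ + A/5)
R(Y) = 1/(-⅘ + Y/5)
s = 0 (s = 1 - 1 = 0)
L(J) = 0 (L(J) = (5/(-4 + J) + J)*0 = (J + 5/(-4 + J))*0 = 0)
-9*(-14 + L(-4)) = -9*(-14 + 0) = -9*(-14) = 126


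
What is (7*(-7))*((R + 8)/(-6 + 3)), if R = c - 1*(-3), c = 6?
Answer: 833/3 ≈ 277.67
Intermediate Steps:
R = 9 (R = 6 - 1*(-3) = 6 + 3 = 9)
(7*(-7))*((R + 8)/(-6 + 3)) = (7*(-7))*((9 + 8)/(-6 + 3)) = -833/(-3) = -833*(-1)/3 = -49*(-17/3) = 833/3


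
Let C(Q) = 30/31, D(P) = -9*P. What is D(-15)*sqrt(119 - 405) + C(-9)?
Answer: 30/31 + 135*I*sqrt(286) ≈ 0.96774 + 2283.1*I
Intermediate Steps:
C(Q) = 30/31 (C(Q) = 30*(1/31) = 30/31)
D(-15)*sqrt(119 - 405) + C(-9) = (-9*(-15))*sqrt(119 - 405) + 30/31 = 135*sqrt(-286) + 30/31 = 135*(I*sqrt(286)) + 30/31 = 135*I*sqrt(286) + 30/31 = 30/31 + 135*I*sqrt(286)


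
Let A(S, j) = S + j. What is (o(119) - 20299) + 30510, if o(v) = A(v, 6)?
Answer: 10336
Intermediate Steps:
o(v) = 6 + v (o(v) = v + 6 = 6 + v)
(o(119) - 20299) + 30510 = ((6 + 119) - 20299) + 30510 = (125 - 20299) + 30510 = -20174 + 30510 = 10336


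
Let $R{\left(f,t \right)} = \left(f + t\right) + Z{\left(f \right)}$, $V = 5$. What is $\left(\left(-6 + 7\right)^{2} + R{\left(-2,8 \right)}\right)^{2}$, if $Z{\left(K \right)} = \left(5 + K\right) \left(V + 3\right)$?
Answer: $961$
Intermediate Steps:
$Z{\left(K \right)} = 40 + 8 K$ ($Z{\left(K \right)} = \left(5 + K\right) \left(5 + 3\right) = \left(5 + K\right) 8 = 40 + 8 K$)
$R{\left(f,t \right)} = 40 + t + 9 f$ ($R{\left(f,t \right)} = \left(f + t\right) + \left(40 + 8 f\right) = 40 + t + 9 f$)
$\left(\left(-6 + 7\right)^{2} + R{\left(-2,8 \right)}\right)^{2} = \left(\left(-6 + 7\right)^{2} + \left(40 + 8 + 9 \left(-2\right)\right)\right)^{2} = \left(1^{2} + \left(40 + 8 - 18\right)\right)^{2} = \left(1 + 30\right)^{2} = 31^{2} = 961$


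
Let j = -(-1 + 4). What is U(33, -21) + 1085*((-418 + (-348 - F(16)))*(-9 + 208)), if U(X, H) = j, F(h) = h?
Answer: -168845533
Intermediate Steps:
j = -3 (j = -1*3 = -3)
U(X, H) = -3
U(33, -21) + 1085*((-418 + (-348 - F(16)))*(-9 + 208)) = -3 + 1085*((-418 + (-348 - 1*16))*(-9 + 208)) = -3 + 1085*((-418 + (-348 - 16))*199) = -3 + 1085*((-418 - 364)*199) = -3 + 1085*(-782*199) = -3 + 1085*(-155618) = -3 - 168845530 = -168845533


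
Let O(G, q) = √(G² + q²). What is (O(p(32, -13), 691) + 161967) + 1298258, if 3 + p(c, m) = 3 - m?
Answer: 1460225 + 5*√19106 ≈ 1.4609e+6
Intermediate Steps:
p(c, m) = -m (p(c, m) = -3 + (3 - m) = -m)
(O(p(32, -13), 691) + 161967) + 1298258 = (√((-1*(-13))² + 691²) + 161967) + 1298258 = (√(13² + 477481) + 161967) + 1298258 = (√(169 + 477481) + 161967) + 1298258 = (√477650 + 161967) + 1298258 = (5*√19106 + 161967) + 1298258 = (161967 + 5*√19106) + 1298258 = 1460225 + 5*√19106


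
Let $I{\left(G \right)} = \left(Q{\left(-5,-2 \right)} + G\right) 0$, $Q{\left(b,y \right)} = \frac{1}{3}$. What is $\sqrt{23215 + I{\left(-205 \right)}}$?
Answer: $\sqrt{23215} \approx 152.36$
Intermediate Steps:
$Q{\left(b,y \right)} = \frac{1}{3}$
$I{\left(G \right)} = 0$ ($I{\left(G \right)} = \left(\frac{1}{3} + G\right) 0 = 0$)
$\sqrt{23215 + I{\left(-205 \right)}} = \sqrt{23215 + 0} = \sqrt{23215}$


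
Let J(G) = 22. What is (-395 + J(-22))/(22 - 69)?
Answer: 373/47 ≈ 7.9362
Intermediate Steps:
(-395 + J(-22))/(22 - 69) = (-395 + 22)/(22 - 69) = -373/(-47) = -373*(-1/47) = 373/47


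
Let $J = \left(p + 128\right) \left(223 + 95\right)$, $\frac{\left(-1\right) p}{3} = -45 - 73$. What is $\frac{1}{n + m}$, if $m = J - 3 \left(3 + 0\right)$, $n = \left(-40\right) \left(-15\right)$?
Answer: $\frac{1}{153867} \approx 6.4991 \cdot 10^{-6}$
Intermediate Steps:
$p = 354$ ($p = - 3 \left(-45 - 73\right) = \left(-3\right) \left(-118\right) = 354$)
$J = 153276$ ($J = \left(354 + 128\right) \left(223 + 95\right) = 482 \cdot 318 = 153276$)
$n = 600$
$m = 153267$ ($m = 153276 - 3 \left(3 + 0\right) = 153276 - 3 \cdot 3 = 153276 - 9 = 153267$)
$\frac{1}{n + m} = \frac{1}{600 + 153267} = \frac{1}{153867}$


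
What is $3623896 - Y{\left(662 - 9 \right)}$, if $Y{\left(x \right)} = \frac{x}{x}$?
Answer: $3623895$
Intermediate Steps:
$Y{\left(x \right)} = 1$
$3623896 - Y{\left(662 - 9 \right)} = 3623896 - 1 = 3623895$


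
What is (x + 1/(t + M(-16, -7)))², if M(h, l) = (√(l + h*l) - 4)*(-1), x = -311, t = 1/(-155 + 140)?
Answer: 19629306666593/202890368 + 1409775525*√105/202890368 ≈ 96820.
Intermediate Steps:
t = -1/15 (t = 1/(-15) = -1/15 ≈ -0.066667)
M(h, l) = 4 - √(l + h*l) (M(h, l) = (-4 + √(l + h*l))*(-1) = 4 - √(l + h*l))
(x + 1/(t + M(-16, -7)))² = (-311 + 1/(-1/15 + (4 - √(-7*(1 - 16)))))² = (-311 + 1/(-1/15 + (4 - √(-7*(-15)))))² = (-311 + 1/(-1/15 + (4 - √105)))² = (-311 + 1/(59/15 - √105))²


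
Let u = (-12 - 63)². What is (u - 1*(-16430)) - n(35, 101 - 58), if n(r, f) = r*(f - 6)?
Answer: 20760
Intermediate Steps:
n(r, f) = r*(-6 + f)
u = 5625 (u = (-75)² = 5625)
(u - 1*(-16430)) - n(35, 101 - 58) = (5625 - 1*(-16430)) - 35*(-6 + (101 - 58)) = (5625 + 16430) - 35*(-6 + 43) = 22055 - 35*37 = 22055 - 1*1295 = 22055 - 1295 = 20760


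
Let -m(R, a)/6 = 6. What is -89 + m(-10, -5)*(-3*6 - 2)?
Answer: 631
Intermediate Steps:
m(R, a) = -36 (m(R, a) = -6*6 = -36)
-89 + m(-10, -5)*(-3*6 - 2) = -89 - 36*(-3*6 - 2) = -89 - 36*(-18 - 2) = -89 - 36*(-20) = -89 + 720 = 631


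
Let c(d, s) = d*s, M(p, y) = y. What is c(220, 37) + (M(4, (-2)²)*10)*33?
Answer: 9460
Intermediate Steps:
c(220, 37) + (M(4, (-2)²)*10)*33 = 220*37 + ((-2)²*10)*33 = 8140 + (4*10)*33 = 8140 + 40*33 = 8140 + 1320 = 9460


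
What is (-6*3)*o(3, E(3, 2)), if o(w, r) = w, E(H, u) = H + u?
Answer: -54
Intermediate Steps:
(-6*3)*o(3, E(3, 2)) = -6*3*3 = -18*3 = -54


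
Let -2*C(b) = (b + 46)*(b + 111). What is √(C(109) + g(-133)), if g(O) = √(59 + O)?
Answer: √(-17050 + I*√74) ≈ 0.0329 + 130.58*I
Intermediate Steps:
C(b) = -(46 + b)*(111 + b)/2 (C(b) = -(b + 46)*(b + 111)/2 = -(46 + b)*(111 + b)/2)
√(C(109) + g(-133)) = √((-2553 - 157/2*109 - ½*109²) + √(59 - 133)) = √((-2553 - 17113/2 - ½*11881) + √(-74)) = √((-2553 - 17113/2 - 11881/2) + I*√74) = √(-17050 + I*√74)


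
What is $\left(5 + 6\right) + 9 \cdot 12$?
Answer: $119$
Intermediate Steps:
$\left(5 + 6\right) + 9 \cdot 12 = 11 + 108 = 119$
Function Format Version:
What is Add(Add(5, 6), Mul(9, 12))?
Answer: 119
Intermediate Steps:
Add(Add(5, 6), Mul(9, 12)) = Add(11, 108) = 119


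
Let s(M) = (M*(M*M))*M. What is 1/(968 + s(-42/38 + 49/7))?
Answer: 130321/283502664 ≈ 0.00045968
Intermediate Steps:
s(M) = M⁴ (s(M) = (M*M²)*M = M³*M = M⁴)
1/(968 + s(-42/38 + 49/7)) = 1/(968 + (-42/38 + 49/7)⁴) = 1/(968 + (-42*1/38 + 49*(⅐))⁴) = 1/(968 + (-21/19 + 7)⁴) = 1/(968 + (112/19)⁴) = 1/(968 + 157351936/130321) = 1/(283502664/130321) = 130321/283502664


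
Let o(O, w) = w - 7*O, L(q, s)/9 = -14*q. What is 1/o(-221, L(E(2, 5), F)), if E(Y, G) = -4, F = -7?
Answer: 1/2051 ≈ 0.00048757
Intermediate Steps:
L(q, s) = -126*q (L(q, s) = 9*(-14*q) = -126*q)
1/o(-221, L(E(2, 5), F)) = 1/(-126*(-4) - 7*(-221)) = 1/(504 + 1547) = 1/2051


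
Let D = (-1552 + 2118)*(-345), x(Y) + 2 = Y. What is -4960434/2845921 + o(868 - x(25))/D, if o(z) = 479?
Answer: -969987143339/555722993670 ≈ -1.7455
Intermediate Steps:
x(Y) = -2 + Y
D = -195270 (D = 566*(-345) = -195270)
-4960434/2845921 + o(868 - x(25))/D = -4960434/2845921 + 479/(-195270) = -4960434*1/2845921 + 479*(-1/195270) = -4960434/2845921 - 479/195270 = -969987143339/555722993670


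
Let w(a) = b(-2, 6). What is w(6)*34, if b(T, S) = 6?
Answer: 204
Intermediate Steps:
w(a) = 6
w(6)*34 = 6*34 = 204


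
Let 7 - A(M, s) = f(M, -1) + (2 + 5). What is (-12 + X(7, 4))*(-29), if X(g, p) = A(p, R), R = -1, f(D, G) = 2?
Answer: 406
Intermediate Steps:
A(M, s) = -2 (A(M, s) = 7 - (2 + (2 + 5)) = 7 - (2 + 7) = 7 - 1*9 = 7 - 9 = -2)
X(g, p) = -2
(-12 + X(7, 4))*(-29) = (-12 - 2)*(-29) = -14*(-29) = 406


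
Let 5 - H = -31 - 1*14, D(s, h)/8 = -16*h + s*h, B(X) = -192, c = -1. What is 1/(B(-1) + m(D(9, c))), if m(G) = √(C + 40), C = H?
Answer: -32/6129 - √10/12258 ≈ -0.0054791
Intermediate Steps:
D(s, h) = -128*h + 8*h*s (D(s, h) = 8*(-16*h + s*h) = 8*(-16*h + h*s) = -128*h + 8*h*s)
H = 50 (H = 5 - (-31 - 1*14) = 5 - (-31 - 14) = 5 - 1*(-45) = 5 + 45 = 50)
C = 50
m(G) = 3*√10 (m(G) = √(50 + 40) = √90 = 3*√10)
1/(B(-1) + m(D(9, c))) = 1/(-192 + 3*√10)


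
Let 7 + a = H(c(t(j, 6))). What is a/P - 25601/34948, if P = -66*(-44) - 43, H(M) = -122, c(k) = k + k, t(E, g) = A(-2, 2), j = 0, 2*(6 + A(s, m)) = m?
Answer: -77752753/99986228 ≈ -0.77763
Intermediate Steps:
A(s, m) = -6 + m/2
t(E, g) = -5 (t(E, g) = -6 + (1/2)*2 = -6 + 1 = -5)
c(k) = 2*k
P = 2861 (P = 2904 - 43 = 2861)
a = -129 (a = -7 - 122 = -129)
a/P - 25601/34948 = -129/2861 - 25601/34948 = -77752753/99986228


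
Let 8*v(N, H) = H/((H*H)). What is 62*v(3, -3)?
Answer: -31/12 ≈ -2.5833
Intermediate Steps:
v(N, H) = 1/(8*H) (v(N, H) = (H/((H*H)))/8 = (H/(H²))/8 = (H/H²)/8 = 1/(8*H))
62*v(3, -3) = 62*((⅛)/(-3)) = 62*((⅛)*(-⅓)) = 62*(-1/24) = -31/12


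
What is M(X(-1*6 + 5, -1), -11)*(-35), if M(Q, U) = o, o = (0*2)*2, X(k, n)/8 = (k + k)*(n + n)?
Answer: 0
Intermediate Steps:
X(k, n) = 32*k*n (X(k, n) = 8*((k + k)*(n + n)) = 8*((2*k)*(2*n)) = 8*(4*k*n) = 32*k*n)
o = 0 (o = 0*2 = 0)
M(Q, U) = 0
M(X(-1*6 + 5, -1), -11)*(-35) = 0*(-35) = 0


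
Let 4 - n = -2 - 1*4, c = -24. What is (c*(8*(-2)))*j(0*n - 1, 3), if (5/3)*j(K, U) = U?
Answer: 3456/5 ≈ 691.20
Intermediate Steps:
n = 10 (n = 4 - (-2 - 1*4) = 4 - (-2 - 4) = 4 - 1*(-6) = 4 + 6 = 10)
j(K, U) = 3*U/5
(c*(8*(-2)))*j(0*n - 1, 3) = (-192*(-2))*((⅗)*3) = -24*(-16)*(9/5) = 384*(9/5) = 3456/5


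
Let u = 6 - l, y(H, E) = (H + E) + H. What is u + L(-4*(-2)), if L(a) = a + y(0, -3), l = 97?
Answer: -86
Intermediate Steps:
y(H, E) = E + 2*H (y(H, E) = (E + H) + H = E + 2*H)
u = -91 (u = 6 - 1*97 = 6 - 97 = -91)
L(a) = -3 + a (L(a) = a + (-3 + 2*0) = a + (-3 + 0) = a - 3 = -3 + a)
u + L(-4*(-2)) = -91 + (-3 - 4*(-2)) = -91 + (-3 + 8) = -91 + 5 = -86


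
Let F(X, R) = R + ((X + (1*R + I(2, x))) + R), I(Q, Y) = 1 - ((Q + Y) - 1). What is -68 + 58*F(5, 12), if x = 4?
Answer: 2078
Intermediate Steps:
I(Q, Y) = 2 - Q - Y (I(Q, Y) = 1 - (-1 + Q + Y) = 1 + (1 - Q - Y) = 2 - Q - Y)
F(X, R) = -4 + X + 3*R (F(X, R) = R + ((X + (1*R + (2 - 1*2 - 1*4))) + R) = R + ((X + (R + (2 - 2 - 4))) + R) = R + ((X + (R - 4)) + R) = R + ((X + (-4 + R)) + R) = R + ((-4 + R + X) + R) = R + (-4 + X + 2*R) = -4 + X + 3*R)
-68 + 58*F(5, 12) = -68 + 58*(-4 + 5 + 3*12) = -68 + 58*(-4 + 5 + 36) = -68 + 58*37 = -68 + 2146 = 2078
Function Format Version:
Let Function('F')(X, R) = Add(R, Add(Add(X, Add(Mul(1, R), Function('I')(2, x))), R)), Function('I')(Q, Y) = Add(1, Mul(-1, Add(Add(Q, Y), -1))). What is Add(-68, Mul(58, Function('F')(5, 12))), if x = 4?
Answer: 2078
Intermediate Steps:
Function('I')(Q, Y) = Add(2, Mul(-1, Q), Mul(-1, Y)) (Function('I')(Q, Y) = Add(1, Mul(-1, Add(-1, Q, Y))) = Add(1, Add(1, Mul(-1, Q), Mul(-1, Y))) = Add(2, Mul(-1, Q), Mul(-1, Y)))
Function('F')(X, R) = Add(-4, X, Mul(3, R)) (Function('F')(X, R) = Add(R, Add(Add(X, Add(Mul(1, R), Add(2, Mul(-1, 2), Mul(-1, 4)))), R)) = Add(R, Add(Add(X, Add(R, Add(2, -2, -4))), R)) = Add(R, Add(Add(X, Add(R, -4)), R)) = Add(R, Add(Add(X, Add(-4, R)), R)) = Add(R, Add(Add(-4, R, X), R)) = Add(R, Add(-4, X, Mul(2, R))) = Add(-4, X, Mul(3, R)))
Add(-68, Mul(58, Function('F')(5, 12))) = Add(-68, Mul(58, Add(-4, 5, Mul(3, 12)))) = Add(-68, Mul(58, Add(-4, 5, 36))) = Add(-68, Mul(58, 37)) = Add(-68, 2146) = 2078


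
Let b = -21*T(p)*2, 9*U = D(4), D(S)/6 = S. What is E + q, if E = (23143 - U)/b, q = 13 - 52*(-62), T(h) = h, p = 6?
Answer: 2377751/756 ≈ 3145.2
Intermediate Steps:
D(S) = 6*S
U = 8/3 (U = (6*4)/9 = (⅑)*24 = 8/3 ≈ 2.6667)
b = -252 (b = -21*6*2 = -126*2 = -252)
q = 3237 (q = 13 + 3224 = 3237)
E = -69421/756 (E = (23143 - 1*8/3)/(-252) = (23143 - 8/3)*(-1/252) = (69421/3)*(-1/252) = -69421/756 ≈ -91.827)
E + q = -69421/756 + 3237 = 2377751/756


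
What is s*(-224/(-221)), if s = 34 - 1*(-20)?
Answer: 12096/221 ≈ 54.733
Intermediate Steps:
s = 54 (s = 34 + 20 = 54)
s*(-224/(-221)) = 54*(-224/(-221)) = 54*(-224*(-1/221)) = 54*(224/221) = 12096/221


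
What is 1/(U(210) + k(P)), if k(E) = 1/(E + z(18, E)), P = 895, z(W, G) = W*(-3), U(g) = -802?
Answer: -841/674481 ≈ -0.0012469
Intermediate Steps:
z(W, G) = -3*W
k(E) = 1/(-54 + E) (k(E) = 1/(E - 3*18) = 1/(E - 54) = 1/(-54 + E))
1/(U(210) + k(P)) = 1/(-802 + 1/(-54 + 895)) = 1/(-802 + 1/841) = 1/(-674481/841) = -841/674481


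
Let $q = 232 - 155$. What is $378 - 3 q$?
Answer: $147$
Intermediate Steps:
$q = 77$ ($q = 232 - 155 = 77$)
$378 - 3 q = 378 - 231 = 147$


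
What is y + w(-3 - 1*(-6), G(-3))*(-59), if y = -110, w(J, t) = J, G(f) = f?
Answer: -287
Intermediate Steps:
y + w(-3 - 1*(-6), G(-3))*(-59) = -110 + (-3 - 1*(-6))*(-59) = -110 + (-3 + 6)*(-59) = -110 + 3*(-59) = -110 - 177 = -287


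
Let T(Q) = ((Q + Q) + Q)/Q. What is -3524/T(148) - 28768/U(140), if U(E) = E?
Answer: -144916/105 ≈ -1380.2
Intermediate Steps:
T(Q) = 3 (T(Q) = (2*Q + Q)/Q = (3*Q)/Q = 3)
-3524/T(148) - 28768/U(140) = -3524/3 - 28768/140 = -3524*⅓ - 28768*1/140 = -3524/3 - 7192/35 = -144916/105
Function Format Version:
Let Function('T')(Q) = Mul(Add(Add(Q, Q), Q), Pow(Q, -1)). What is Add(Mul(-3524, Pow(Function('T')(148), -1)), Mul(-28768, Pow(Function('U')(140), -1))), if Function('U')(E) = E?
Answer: Rational(-144916, 105) ≈ -1380.2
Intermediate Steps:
Function('T')(Q) = 3 (Function('T')(Q) = Mul(Add(Mul(2, Q), Q), Pow(Q, -1)) = Mul(Mul(3, Q), Pow(Q, -1)) = 3)
Add(Mul(-3524, Pow(Function('T')(148), -1)), Mul(-28768, Pow(Function('U')(140), -1))) = Add(Mul(-3524, Pow(3, -1)), Mul(-28768, Pow(140, -1))) = Add(Mul(-3524, Rational(1, 3)), Mul(-28768, Rational(1, 140))) = Add(Rational(-3524, 3), Rational(-7192, 35)) = Rational(-144916, 105)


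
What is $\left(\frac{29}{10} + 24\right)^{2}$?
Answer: $\frac{72361}{100} \approx 723.61$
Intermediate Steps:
$\left(\frac{29}{10} + 24\right)^{2} = \left(\frac{269}{10}\right)^{2} = \frac{72361}{100}$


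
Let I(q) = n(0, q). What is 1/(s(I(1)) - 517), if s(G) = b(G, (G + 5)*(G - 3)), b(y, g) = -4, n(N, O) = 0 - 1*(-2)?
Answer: -1/521 ≈ -0.0019194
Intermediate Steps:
n(N, O) = 2 (n(N, O) = 0 + 2 = 2)
I(q) = 2
s(G) = -4
1/(s(I(1)) - 517) = 1/(-4 - 517) = 1/(-521) = -1/521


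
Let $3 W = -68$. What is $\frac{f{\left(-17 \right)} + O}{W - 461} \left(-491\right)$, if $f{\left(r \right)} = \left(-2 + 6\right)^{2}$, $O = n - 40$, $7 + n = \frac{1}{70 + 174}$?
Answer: $- \frac{11140299}{354044} \approx -31.466$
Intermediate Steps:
$n = - \frac{1707}{244}$ ($n = -7 + \frac{1}{70 + 174} = -7 + \frac{1}{244} = - \frac{1707}{244} \approx -6.9959$)
$W = - \frac{68}{3}$ ($W = \frac{1}{3} \left(-68\right) = - \frac{68}{3} \approx -22.667$)
$O = - \frac{11467}{244}$ ($O = - \frac{1707}{244} - 40 = - \frac{11467}{244} \approx -46.996$)
$f{\left(r \right)} = 16$ ($f{\left(r \right)} = 4^{2} = 16$)
$\frac{f{\left(-17 \right)} + O}{W - 461} \left(-491\right) = \frac{16 - \frac{11467}{244}}{- \frac{68}{3} - 461} \left(-491\right) = - \frac{7563}{244 \left(- \frac{1451}{3}\right)} \left(-491\right) = \left(- \frac{7563}{244}\right) \left(- \frac{3}{1451}\right) \left(-491\right) = \frac{22689}{354044} \left(-491\right) = - \frac{11140299}{354044}$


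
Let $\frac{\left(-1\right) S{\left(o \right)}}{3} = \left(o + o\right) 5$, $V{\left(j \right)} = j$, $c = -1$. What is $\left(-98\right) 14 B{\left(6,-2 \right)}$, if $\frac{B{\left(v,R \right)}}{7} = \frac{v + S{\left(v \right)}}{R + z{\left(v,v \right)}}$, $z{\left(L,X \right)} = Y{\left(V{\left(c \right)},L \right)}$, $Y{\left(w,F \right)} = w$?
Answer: $-557032$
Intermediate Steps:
$S{\left(o \right)} = - 30 o$ ($S{\left(o \right)} = - 3 \left(o + o\right) 5 = - 3 \cdot 2 o 5 = - 3 \cdot 10 o = - 30 o$)
$z{\left(L,X \right)} = -1$
$B{\left(v,R \right)} = - \frac{203 v}{-1 + R}$ ($B{\left(v,R \right)} = 7 \frac{v - 30 v}{R - 1} = 7 \frac{\left(-29\right) v}{-1 + R} = 7 \left(- \frac{29 v}{-1 + R}\right) = - \frac{203 v}{-1 + R}$)
$\left(-98\right) 14 B{\left(6,-2 \right)} = \left(-98\right) 14 \left(\left(-203\right) 6 \frac{1}{-1 - 2}\right) = - 1372 \left(\left(-203\right) 6 \frac{1}{-3}\right) = - 1372 \left(\left(-203\right) 6 \left(- \frac{1}{3}\right)\right) = \left(-1372\right) 406 = -557032$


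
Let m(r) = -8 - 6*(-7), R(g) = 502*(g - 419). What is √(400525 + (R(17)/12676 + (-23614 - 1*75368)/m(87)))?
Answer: √1153948275503767/53873 ≈ 630.55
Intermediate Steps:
R(g) = -210338 + 502*g (R(g) = 502*(-419 + g) = -210338 + 502*g)
m(r) = 34 (m(r) = -8 + 42 = 34)
√(400525 + (R(17)/12676 + (-23614 - 1*75368)/m(87))) = √(400525 + ((-210338 + 502*17)/12676 + (-23614 - 1*75368)/34)) = √(400525 + ((-210338 + 8534)*(1/12676) + (-23614 - 75368)*(1/34))) = √(400525 + (-201804*1/12676 - 98982*1/34)) = √(400525 + (-50451/3169 - 49491/17)) = √(400525 - 157694646/53873) = √(21419788679/53873) = √1153948275503767/53873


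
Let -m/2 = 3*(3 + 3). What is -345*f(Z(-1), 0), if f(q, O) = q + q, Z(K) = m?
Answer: 24840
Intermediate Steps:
m = -36 (m = -6*(3 + 3) = -6*6 = -2*18 = -36)
Z(K) = -36
f(q, O) = 2*q
-345*f(Z(-1), 0) = -690*(-36) = -345*(-72) = 24840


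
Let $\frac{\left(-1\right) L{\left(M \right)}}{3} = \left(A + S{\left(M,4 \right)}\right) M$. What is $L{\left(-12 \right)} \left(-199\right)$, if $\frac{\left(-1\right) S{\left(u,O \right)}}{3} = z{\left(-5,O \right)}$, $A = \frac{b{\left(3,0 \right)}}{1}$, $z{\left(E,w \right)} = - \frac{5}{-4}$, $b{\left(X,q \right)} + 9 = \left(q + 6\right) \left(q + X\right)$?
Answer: $-37611$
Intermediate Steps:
$b{\left(X,q \right)} = -9 + \left(6 + q\right) \left(X + q\right)$ ($b{\left(X,q \right)} = -9 + \left(q + 6\right) \left(q + X\right) = -9 + \left(6 + q\right) \left(X + q\right)$)
$z{\left(E,w \right)} = \frac{5}{4}$ ($z{\left(E,w \right)} = \left(-5\right) \left(- \frac{1}{4}\right) = \frac{5}{4}$)
$A = 9$ ($A = \frac{-9 + 0^{2} + 6 \cdot 3 + 6 \cdot 0 + 3 \cdot 0}{1} = \left(-9 + 0 + 18 + 0 + 0\right) 1 = 9 \cdot 1 = 9$)
$S{\left(u,O \right)} = - \frac{15}{4}$ ($S{\left(u,O \right)} = \left(-3\right) \frac{5}{4} = - \frac{15}{4}$)
$L{\left(M \right)} = - \frac{63 M}{4}$ ($L{\left(M \right)} = - 3 \left(9 - \frac{15}{4}\right) M = - 3 \frac{21 M}{4} = - \frac{63 M}{4}$)
$L{\left(-12 \right)} \left(-199\right) = \left(- \frac{63}{4}\right) \left(-12\right) \left(-199\right) = 189 \left(-199\right) = -37611$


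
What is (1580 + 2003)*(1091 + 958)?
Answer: 7341567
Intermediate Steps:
(1580 + 2003)*(1091 + 958) = 3583*2049 = 7341567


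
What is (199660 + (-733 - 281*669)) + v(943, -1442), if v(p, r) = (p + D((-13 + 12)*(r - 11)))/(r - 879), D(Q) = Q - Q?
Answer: 25386155/2321 ≈ 10938.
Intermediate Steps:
D(Q) = 0
v(p, r) = p/(-879 + r) (v(p, r) = (p + 0)/(r - 879) = p/(-879 + r))
(199660 + (-733 - 281*669)) + v(943, -1442) = (199660 + (-733 - 281*669)) + 943/(-879 - 1442) = (199660 + (-733 - 187989)) + 943/(-2321) = (199660 - 188722) + 943*(-1/2321) = 10938 - 943/2321 = 25386155/2321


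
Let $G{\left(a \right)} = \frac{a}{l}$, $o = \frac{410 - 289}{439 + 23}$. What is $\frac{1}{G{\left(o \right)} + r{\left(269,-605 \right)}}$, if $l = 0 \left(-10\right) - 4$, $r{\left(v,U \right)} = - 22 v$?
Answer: $- \frac{168}{994235} \approx -0.00016897$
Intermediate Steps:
$o = \frac{11}{42}$ ($o = \frac{121}{462} = 121 \cdot \frac{1}{462} = \frac{11}{42} \approx 0.2619$)
$l = -4$ ($l = 0 - 4 = -4$)
$G{\left(a \right)} = - \frac{a}{4}$ ($G{\left(a \right)} = \frac{a}{-4} = a \left(- \frac{1}{4}\right) = - \frac{a}{4}$)
$\frac{1}{G{\left(o \right)} + r{\left(269,-605 \right)}} = \frac{1}{\left(- \frac{1}{4}\right) \frac{11}{42} - 5918} = \frac{1}{- \frac{11}{168} - 5918} = \frac{1}{- \frac{994235}{168}} = - \frac{168}{994235}$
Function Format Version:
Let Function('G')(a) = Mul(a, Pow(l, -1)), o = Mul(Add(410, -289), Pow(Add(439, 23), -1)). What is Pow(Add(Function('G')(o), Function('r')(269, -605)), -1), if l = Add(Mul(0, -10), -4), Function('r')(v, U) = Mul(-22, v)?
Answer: Rational(-168, 994235) ≈ -0.00016897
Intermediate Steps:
o = Rational(11, 42) (o = Mul(121, Pow(462, -1)) = Mul(121, Rational(1, 462)) = Rational(11, 42) ≈ 0.26190)
l = -4 (l = Add(0, -4) = -4)
Function('G')(a) = Mul(Rational(-1, 4), a) (Function('G')(a) = Mul(a, Pow(-4, -1)) = Mul(a, Rational(-1, 4)) = Mul(Rational(-1, 4), a))
Pow(Add(Function('G')(o), Function('r')(269, -605)), -1) = Pow(Add(Mul(Rational(-1, 4), Rational(11, 42)), Mul(-22, 269)), -1) = Pow(Add(Rational(-11, 168), -5918), -1) = Pow(Rational(-994235, 168), -1) = Rational(-168, 994235)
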